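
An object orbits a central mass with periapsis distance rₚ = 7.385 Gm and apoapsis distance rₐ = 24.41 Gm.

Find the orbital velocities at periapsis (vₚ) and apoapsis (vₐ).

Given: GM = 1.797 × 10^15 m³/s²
rₚ = 7.385 Gm = 7.385 × 10^9 m
rₐ = 24.41 Gm = 2.441 × 10^10 m
GM = 1.797 × 10^15 m³/s²
a = (rₚ + rₐ)/2 = 1.58975 × 10^10 m
Vis-viva: v² = GM (2/r − 1/a)
vₚ² = 1.797 × 10^15 × (2.70819 × 10^-10 − 6.2903 × 10^-11) = 373626 m²/s²
vₚ = 611.249 m/s ≈ 611.2 m/s
vₐ² = 1.797 × 10^15 × (8.19336 × 10^-11 − 6.2903 × 10^-11) = 34198.1 m²/s²
vₐ = 184.927 m/s ≈ 184.9 m/s

Final answer: vₚ = 611.2 m/s, vₐ = 184.9 m/s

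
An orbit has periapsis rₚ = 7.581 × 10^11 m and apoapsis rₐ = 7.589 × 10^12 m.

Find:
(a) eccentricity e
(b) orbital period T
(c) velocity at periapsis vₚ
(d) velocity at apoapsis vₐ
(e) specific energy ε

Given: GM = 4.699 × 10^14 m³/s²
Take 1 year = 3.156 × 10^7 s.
rₚ = 7.581 × 10^11 m
rₐ = 7.589 × 10^12 m
GM = 4.699 × 10^14 m³/s²
a = (rₚ + rₐ)/2 = 4.17355 × 10^12 m
e = (rₐ − rₚ)/(rₐ + rₚ) = (6.8309 × 10^12) / (8.3471 × 10^12) = 0.818356
(a) e = 0.818356 ≈ 0.8184
(b) a³ = 7.26971 × 10^37 m³;  T = 2π √(a³/GM) = 2π × 3.93329 × 10^11 s = 2.47136 × 10^12 s ≈ 7.831 × 10^4 years
(c) vₚ² = GM (2/rₚ − 1/a) = 4.699 × 10^14 × (2.63817 × 10^-12 − 2.39604 × 10^-13) = 1127.09 m²/s²;  vₚ = 33.5721 m/s ≈ 33.57 m/s
(d) vₐ² = GM (2/rₐ − 1/a) = 4.699 × 10^14 × (2.63539 × 10^-13 − 2.39604 × 10^-13) = 11.2471 m²/s²;  vₐ = 3.35367 m/s ≈ 3.354 m/s
(e) 2a = 8.3471 × 10^12 m;  ε = −GM/(2a) = -56.295 J/kg ≈ -56.3 J/kg

Final answer:
(a) eccentricity e = 0.8184
(b) orbital period T = 7.831 × 10^4 years
(c) velocity at periapsis vₚ = 33.57 m/s
(d) velocity at apoapsis vₐ = 3.354 m/s
(e) specific energy ε = -56.3 J/kg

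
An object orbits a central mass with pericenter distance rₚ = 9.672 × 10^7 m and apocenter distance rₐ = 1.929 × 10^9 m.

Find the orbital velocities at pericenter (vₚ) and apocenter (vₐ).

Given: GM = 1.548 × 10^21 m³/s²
rₚ = 9.672 × 10^7 m
rₐ = 1.929 × 10^9 m
GM = 1.548 × 10^21 m³/s²
a = (rₚ + rₐ)/2 = 1.01286 × 10^9 m
Vis-viva: v² = GM (2/r − 1/a)
vₚ² = 1.548 × 10^21 × (2.06782 × 10^-8 − 9.87303 × 10^-10) = 3.04816 × 10^13 m²/s²
vₚ = 5.52101 × 10^6 m/s ≈ 5521 km/s
vₐ² = 1.548 × 10^21 × (1.03681 × 10^-9 − 9.87303 × 10^-10) = 7.66312 × 10^10 m²/s²
vₐ = 276823 m/s ≈ 276.8 km/s

Final answer: vₚ = 5521 km/s, vₐ = 276.8 km/s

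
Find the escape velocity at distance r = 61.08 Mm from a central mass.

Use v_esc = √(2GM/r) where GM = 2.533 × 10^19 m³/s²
r = 61.08 Mm = 6.108 × 10^7 m
GM = 2.533 × 10^19 m³/s²
2GM/r = 2 × (2.533 × 10^19) / (6.108 × 10^7) = 8.29404 × 10^11 m²/s²
v_esc = √(2GM/r) = 910716 m/s ≈ 910.7 km/s

Final answer: 910.7 km/s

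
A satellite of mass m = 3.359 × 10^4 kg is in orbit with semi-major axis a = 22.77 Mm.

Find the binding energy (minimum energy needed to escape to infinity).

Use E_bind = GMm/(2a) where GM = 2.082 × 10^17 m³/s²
a = 22.77 Mm = 2.277 × 10^7 m
GM = 2.082 × 10^17 m³/s²
m = 3.359 × 10^4 kg
GMm = 2.082 × 10^17 × 33590 = 6.99344 × 10^21 m³·kg/s²
2a = 4.554 × 10^7 m
E_bind = GMm/(2a) = 1.53567 × 10^14 J ≈ 153.6 TJ

Final answer: 153.6 TJ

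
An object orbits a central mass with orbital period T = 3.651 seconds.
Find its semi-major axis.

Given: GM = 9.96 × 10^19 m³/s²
T = 3.651 seconds
GM = 9.96 × 10^19 m³/s²
Kepler's third law: a³ = GM T² / (4π²)
T² = 13.3298 s²
a³ = (9.96 × 10^19) × 13.3298 / (4π²) = 3.36297 × 10^19 m³
a = (a³)^(1/3) = 3.22781 × 10^6 m ≈ 3.228 × 10^6 m

Final answer: 3.228 × 10^6 m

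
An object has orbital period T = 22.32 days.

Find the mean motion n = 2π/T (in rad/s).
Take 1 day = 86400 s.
T = 22.32 days = 1.92845 × 10^6 s
n = 2π / (1.92845 × 10^6 s) = 3.25816 × 10^-6 rad/s ≈ 3.258 × 10^-6 rad/s

Final answer: n = 3.258 × 10^-6 rad/s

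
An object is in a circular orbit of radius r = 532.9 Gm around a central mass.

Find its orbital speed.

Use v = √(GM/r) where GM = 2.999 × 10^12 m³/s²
r = 532.9 Gm = 5.329 × 10^11 m
GM = 2.999 × 10^12 m³/s²
GM/r = (2.999 × 10^12) / (5.329 × 10^11) = 5.6277 m²/s²
v = √(GM/r) = 2.37228 m/s ≈ 2.372 m/s

Final answer: 2.372 m/s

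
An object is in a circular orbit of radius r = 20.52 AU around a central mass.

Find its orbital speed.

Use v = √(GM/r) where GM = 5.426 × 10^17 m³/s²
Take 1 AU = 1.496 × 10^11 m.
r = 20.52 AU = 3.06979 × 10^12 m
GM = 5.426 × 10^17 m³/s²
GM/r = (5.426 × 10^17) / (3.06979 × 10^12) = 176755 m²/s²
v = √(GM/r) = 420.422 m/s ≈ 420.4 m/s

Final answer: 420.4 m/s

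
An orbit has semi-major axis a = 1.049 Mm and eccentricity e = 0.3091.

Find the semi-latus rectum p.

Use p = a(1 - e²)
a = 1.049 Mm = 1.049 × 10^6 m
e = 0.3091,  e² = 0.0955428,  1 − e² = 0.904457
p = a(1 − e²) = 1.049 × 10^6 m × 0.904457 = 948776 m ≈ 948.8 km

Final answer: p = 948.8 km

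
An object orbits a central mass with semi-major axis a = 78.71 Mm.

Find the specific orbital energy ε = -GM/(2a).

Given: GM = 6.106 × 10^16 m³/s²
a = 78.71 Mm = 7.871 × 10^7 m
GM = 6.106 × 10^16 m³/s²
2a = 1.5742 × 10^8 m
ε = −GM/(2a) = -3.8788 × 10^8 J/kg ≈ -387.9 MJ/kg

Final answer: -387.9 MJ/kg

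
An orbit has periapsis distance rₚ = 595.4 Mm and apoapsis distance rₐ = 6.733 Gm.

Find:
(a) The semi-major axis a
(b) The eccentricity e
rₚ = 595.4 Mm = 5.954 × 10^8 m
rₐ = 6.733 Gm = 6.733 × 10^9 m
(a) a = (rₚ + rₐ)/2 = 3.6642 × 10^9 m ≈ 3.664 Gm
(b) e = (rₐ − rₚ)/(rₐ + rₚ) = (6.1376 × 10^9) / (7.3284 × 10^9) = 0.837509

Final answer:
(a) a = 3.664 Gm
(b) e = 0.8375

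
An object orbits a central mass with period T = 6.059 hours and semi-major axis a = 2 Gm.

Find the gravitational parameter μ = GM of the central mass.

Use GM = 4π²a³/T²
T = 6.059 hours = 21812.4 s
a = 2 Gm = 2 × 10^9 m
a³ = 8 × 10^27 m³
T² = 4.75781 × 10^8 s²
GM = 4π² × (8 × 10^27) / (4.75781 × 10^8) = 6.63809 × 10^20 m³/s²
GM ≈ 6.638 × 10^20 m³/s²

Final answer: GM = 6.638 × 10^20 m³/s²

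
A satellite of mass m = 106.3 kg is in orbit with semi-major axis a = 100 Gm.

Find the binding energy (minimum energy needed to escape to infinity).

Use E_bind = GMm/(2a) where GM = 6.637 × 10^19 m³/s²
a = 100 Gm = 1 × 10^11 m
GM = 6.637 × 10^19 m³/s²
m = 106.3 kg
GMm = 6.637 × 10^19 × 106.3 = 7.05513 × 10^21 m³·kg/s²
2a = 2 × 10^11 m
E_bind = GMm/(2a) = 3.52757 × 10^10 J ≈ 35.28 GJ

Final answer: 35.28 GJ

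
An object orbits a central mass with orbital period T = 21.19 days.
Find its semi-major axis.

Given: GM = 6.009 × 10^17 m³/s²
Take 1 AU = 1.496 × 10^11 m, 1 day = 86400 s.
T = 21.19 days = 1.83082 × 10^6 s
GM = 6.009 × 10^17 m³/s²
Kepler's third law: a³ = GM T² / (4π²)
T² = 3.35189 × 10^12 s²
a³ = (6.009 × 10^17) × (3.35189 × 10^12) / (4π²) = 5.1019 × 10^28 m³
a = (a³)^(1/3) = 3.70889 × 10^9 m ≈ 0.02479 AU

Final answer: 0.02479 AU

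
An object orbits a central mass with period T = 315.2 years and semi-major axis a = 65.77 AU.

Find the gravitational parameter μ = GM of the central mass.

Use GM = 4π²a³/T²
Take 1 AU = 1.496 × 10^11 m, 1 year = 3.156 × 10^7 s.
T = 315.2 years = 9.94771 × 10^9 s
a = 65.77 AU = 9.83919 × 10^12 m
a³ = 9.52529 × 10^38 m³
T² = 9.8957 × 10^19 s²
GM = 4π² × (9.52529 × 10^38) / (9.8957 × 10^19) = 3.80007 × 10^20 m³/s²
GM ≈ 3.8 × 10^20 m³/s²

Final answer: GM = 3.8 × 10^20 m³/s²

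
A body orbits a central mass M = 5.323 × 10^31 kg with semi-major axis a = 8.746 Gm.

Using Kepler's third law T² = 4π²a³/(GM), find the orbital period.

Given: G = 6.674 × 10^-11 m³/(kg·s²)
M = 5.323 × 10^31 kg
GM = G × M = 6.674 × 10^-11 × 5.323 × 10^31 = 3.55257 × 10^21 m³/s²
a = 8.746 Gm = 8.746 × 10^9 m
a³ = 6.69004 × 10^29 m³
T = 2π √(a³/GM) = 2π √((6.69004 × 10^29) / (3.55257 × 10^21)) = 2π × 13722.8 s
T = 86222.9 s ≈ 23.95 hours

Final answer: 23.95 hours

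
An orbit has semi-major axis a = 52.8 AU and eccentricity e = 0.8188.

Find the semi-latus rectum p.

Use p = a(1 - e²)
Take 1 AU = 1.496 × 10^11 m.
a = 52.8 AU = 7.89888 × 10^12 m
e = 0.8188,  e² = 0.670433,  1 − e² = 0.329567
p = a(1 − e²) = 7.89888 × 10^12 m × 0.329567 = 2.60321 × 10^12 m ≈ 17.4 AU

Final answer: p = 17.4 AU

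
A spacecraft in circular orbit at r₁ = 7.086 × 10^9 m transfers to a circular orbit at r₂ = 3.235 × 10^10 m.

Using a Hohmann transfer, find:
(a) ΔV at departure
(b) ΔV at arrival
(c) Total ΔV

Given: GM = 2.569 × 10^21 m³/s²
r₁ = 7.086 × 10^9 m
r₂ = 3.235 × 10^10 m
GM = 2.569 × 10^21 m³/s²
Transfer ellipse: a_t = (r₁ + r₂)/2 = 1.9718 × 10^10 m
Circular speed at r₁: v₁ = √(GM/r₁) = 602118 m/s
Transfer speed at r₁ (periapsis): v₁ₜ = √(GM(2/r₁ − 1/a_t)) = 771236 m/s
(a) ΔV₁ = v₁ₜ − v₁ = 169118 m/s ≈ 169.1 km/s
Circular speed at r₂: v₂ = √(GM/r₂) = 281803 m/s
Transfer speed at r₂ (apoapsis): v₂ₜ = √(GM(2/r₂ − 1/a_t)) = 168933 m/s
(b) ΔV₂ = v₂ − v₂ₜ = 112870 m/s ≈ 112.9 km/s
(c) ΔV_total = ΔV₁ + ΔV₂ = 281988 m/s ≈ 282 km/s

Final answer:
(a) ΔV₁ = 169.1 km/s
(b) ΔV₂ = 112.9 km/s
(c) ΔV_total = 282 km/s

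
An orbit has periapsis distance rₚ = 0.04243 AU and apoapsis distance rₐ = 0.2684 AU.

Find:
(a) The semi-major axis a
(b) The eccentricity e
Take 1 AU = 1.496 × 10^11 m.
rₚ = 0.04243 AU = 6.34753 × 10^9 m
rₐ = 0.2684 AU = 4.01526 × 10^10 m
(a) a = (rₚ + rₐ)/2 = 2.32501 × 10^10 m ≈ 0.1554 AU
(b) e = (rₐ − rₚ)/(rₐ + rₚ) = (3.38051 × 10^10) / (4.65002 × 10^10) = 0.726989

Final answer:
(a) a = 0.1554 AU
(b) e = 0.727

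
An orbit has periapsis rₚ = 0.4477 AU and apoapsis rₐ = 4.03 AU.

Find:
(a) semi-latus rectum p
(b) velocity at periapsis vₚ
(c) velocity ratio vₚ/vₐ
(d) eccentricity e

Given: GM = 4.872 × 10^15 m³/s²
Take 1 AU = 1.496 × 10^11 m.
rₚ = 0.4477 AU = 6.69759 × 10^10 m
rₐ = 4.03 AU = 6.02888 × 10^11 m
GM = 4.872 × 10^15 m³/s²
a = (rₚ + rₐ)/2 = 3.34932 × 10^11 m
e = (rₐ − rₚ)/(rₐ + rₚ) = (5.35912 × 10^11) / (6.69864 × 10^11) = 0.800031
(a) 1 − e² = 0.35995;  p = a(1 − e²) = 3.34932 × 10^11 × 0.35995 = 1.20559 × 10^11 m ≈ 0.8059 AU
(b) vₚ² = GM (2/rₚ − 1/a) = 4.872 × 10^15 × (2.98615 × 10^-11 − 2.98568 × 10^-12) = 130939 m²/s²;  vₚ = 361.855 m/s ≈ 361.9 m/s
(c) vₚ/vₐ = rₐ/rₚ (angular momentum) = (6.02888 × 10^11) / (6.69759 × 10^10) = 9.00156 ≈ 9.002
(d) e = 0.800031 ≈ 0.8

Final answer:
(a) semi-latus rectum p = 0.8059 AU
(b) velocity at periapsis vₚ = 361.9 m/s
(c) velocity ratio vₚ/vₐ = 9.002
(d) eccentricity e = 0.8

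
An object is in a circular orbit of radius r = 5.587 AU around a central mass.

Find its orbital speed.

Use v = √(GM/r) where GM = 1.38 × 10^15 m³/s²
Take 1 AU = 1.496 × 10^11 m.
r = 5.587 AU = 8.35815 × 10^11 m
GM = 1.38 × 10^15 m³/s²
GM/r = (1.38 × 10^15) / (8.35815 × 10^11) = 1651.08 m²/s²
v = √(GM/r) = 40.6335 m/s ≈ 40.63 m/s

Final answer: 40.63 m/s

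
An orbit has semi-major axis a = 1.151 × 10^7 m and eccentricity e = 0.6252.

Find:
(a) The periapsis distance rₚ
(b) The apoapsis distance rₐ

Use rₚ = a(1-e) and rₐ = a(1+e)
a = 1.151 × 10^7 m
e = 0.6252:  1 − e = 0.3748,  1 + e = 1.6252
(a) rₚ = a(1 − e) = 1.151 × 10^7 m × 0.3748 = 4.31395 × 10^6 m ≈ 4.314 × 10^6 m
(b) rₐ = a(1 + e) = 1.151 × 10^7 m × 1.6252 = 1.87061 × 10^7 m ≈ 1.871 × 10^7 m

Final answer:
(a) rₚ = 4.314 × 10^6 m
(b) rₐ = 1.871 × 10^7 m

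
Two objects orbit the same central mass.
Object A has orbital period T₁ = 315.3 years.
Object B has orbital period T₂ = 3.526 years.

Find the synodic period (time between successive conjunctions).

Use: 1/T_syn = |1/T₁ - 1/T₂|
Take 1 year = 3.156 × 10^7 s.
T₁ = 315.3 years = 9.95087 × 10^9 s
T₂ = 3.526 years = 1.11281 × 10^8 s
1/T₁ = 1.00494 × 10^-10 s⁻¹
1/T₂ = 8.9863 × 10^-9 s⁻¹
|1/T₁ − 1/T₂| = 8.8858 × 10^-9 s⁻¹
T_syn = 1 / |1/T₁ − 1/T₂| = 1.12539 × 10^8 s ≈ 3.566 years

Final answer: T_syn = 3.566 years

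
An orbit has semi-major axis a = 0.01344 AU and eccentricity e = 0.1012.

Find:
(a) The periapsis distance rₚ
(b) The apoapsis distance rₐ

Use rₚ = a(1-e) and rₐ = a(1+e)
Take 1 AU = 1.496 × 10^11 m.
a = 0.01344 AU = 2.01062 × 10^9 m
e = 0.1012:  1 − e = 0.8988,  1 + e = 1.1012
(a) rₚ = a(1 − e) = 2.01062 × 10^9 m × 0.8988 = 1.80715 × 10^9 m ≈ 0.01208 AU
(b) rₐ = a(1 + e) = 2.01062 × 10^9 m × 1.1012 = 2.2141 × 10^9 m ≈ 0.0148 AU

Final answer:
(a) rₚ = 0.01208 AU
(b) rₐ = 0.0148 AU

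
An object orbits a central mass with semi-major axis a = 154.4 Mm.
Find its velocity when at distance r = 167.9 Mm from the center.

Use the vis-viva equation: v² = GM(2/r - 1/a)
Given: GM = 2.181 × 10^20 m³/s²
a = 154.4 Mm = 1.544 × 10^8 m
r = 167.9 Mm = 1.679 × 10^8 m
GM = 2.181 × 10^20 m³/s²
2/r − 1/a = 1.19119 × 10^-8 − 6.47668 × 10^-9 = 5.43517 × 10^-9 m⁻¹
v² = GM (2/r − 1/a) = 1.18541 × 10^12 m²/s²
v = 1.08877 × 10^6 m/s ≈ 1089 km/s

Final answer: 1089 km/s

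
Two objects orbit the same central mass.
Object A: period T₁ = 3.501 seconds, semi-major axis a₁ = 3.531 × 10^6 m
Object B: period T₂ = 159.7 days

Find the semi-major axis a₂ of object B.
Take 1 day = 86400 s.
T₁ = 3.501 seconds
T₂ = 159.7 days = 1.37981 × 10^7 s
a₁ = 3.531 × 10^6 m
Kepler's third law: (T₂/T₁)² = (a₂/a₁)³  ⇒  a₂ = a₁ (T₂/T₁)^(2/3)
T₂/T₁ = 3.94118 × 10^6
(T₂/T₁)^(2/3) = 24950.8
a₂ = 3.531 × 10^6 m × 24950.8 = 8.81013 × 10^10 m ≈ 8.81 × 10^10 m

Final answer: a₂ = 8.81 × 10^10 m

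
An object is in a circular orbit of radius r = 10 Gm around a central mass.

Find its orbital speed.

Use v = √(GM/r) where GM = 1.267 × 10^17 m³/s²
r = 10 Gm = 1 × 10^10 m
GM = 1.267 × 10^17 m³/s²
GM/r = (1.267 × 10^17) / (1 × 10^10) = 1.267 × 10^7 m²/s²
v = √(GM/r) = 3559.49 m/s ≈ 3.559 km/s

Final answer: 3.559 km/s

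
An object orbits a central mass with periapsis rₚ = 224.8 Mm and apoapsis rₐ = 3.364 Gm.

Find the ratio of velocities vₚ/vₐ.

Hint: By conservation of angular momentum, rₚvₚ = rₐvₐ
rₚ = 224.8 Mm = 2.248 × 10^8 m
rₐ = 3.364 Gm = 3.364 × 10^9 m
rₚvₚ = rₐvₐ  ⇒  vₚ/vₐ = rₐ/rₚ
vₚ/vₐ = (3.364 × 10^9) / (2.248 × 10^8) = 14.9644

Final answer: vₚ/vₐ = 14.96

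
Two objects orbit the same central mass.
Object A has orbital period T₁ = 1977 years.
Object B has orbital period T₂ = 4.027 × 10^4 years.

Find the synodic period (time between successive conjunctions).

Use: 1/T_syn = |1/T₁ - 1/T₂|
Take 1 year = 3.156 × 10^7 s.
T₁ = 1977 years = 6.23941 × 10^10 s
T₂ = 4.027 × 10^4 years = 1.27092 × 10^12 s
1/T₁ = 1.60272 × 10^-11 s⁻¹
1/T₂ = 7.86831 × 10^-13 s⁻¹
|1/T₁ − 1/T₂| = 1.52403 × 10^-11 s⁻¹
T_syn = 1 / |1/T₁ − 1/T₂| = 6.56154 × 10^10 s ≈ 2079 years

Final answer: T_syn = 2079 years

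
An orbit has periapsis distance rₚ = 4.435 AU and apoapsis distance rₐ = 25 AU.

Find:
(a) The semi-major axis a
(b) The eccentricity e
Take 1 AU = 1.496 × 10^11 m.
rₚ = 4.435 AU = 6.63476 × 10^11 m
rₐ = 25 AU = 3.74 × 10^12 m
(a) a = (rₚ + rₐ)/2 = 2.20174 × 10^12 m ≈ 14.72 AU
(b) e = (rₐ − rₚ)/(rₐ + rₚ) = (3.07652 × 10^12) / (4.40348 × 10^12) = 0.698658

Final answer:
(a) a = 14.72 AU
(b) e = 0.6987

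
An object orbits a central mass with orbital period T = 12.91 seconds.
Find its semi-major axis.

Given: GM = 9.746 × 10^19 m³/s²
T = 12.91 seconds
GM = 9.746 × 10^19 m³/s²
Kepler's third law: a³ = GM T² / (4π²)
T² = 166.668 s²
a³ = (9.746 × 10^19) × 166.668 / (4π²) = 4.11452 × 10^20 m³
a = (a³)^(1/3) = 7.43772 × 10^6 m ≈ 7.438 × 10^6 m

Final answer: 7.438 × 10^6 m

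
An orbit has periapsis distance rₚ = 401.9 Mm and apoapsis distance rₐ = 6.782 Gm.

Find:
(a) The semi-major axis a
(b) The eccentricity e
rₚ = 401.9 Mm = 4.019 × 10^8 m
rₐ = 6.782 Gm = 6.782 × 10^9 m
(a) a = (rₚ + rₐ)/2 = 3.59195 × 10^9 m ≈ 3.592 Gm
(b) e = (rₐ − rₚ)/(rₐ + rₚ) = (6.3801 × 10^9) / (7.1839 × 10^9) = 0.888111

Final answer:
(a) a = 3.592 Gm
(b) e = 0.8881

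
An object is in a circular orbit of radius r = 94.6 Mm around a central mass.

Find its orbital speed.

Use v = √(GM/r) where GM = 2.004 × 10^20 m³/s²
r = 94.6 Mm = 9.46 × 10^7 m
GM = 2.004 × 10^20 m³/s²
GM/r = (2.004 × 10^20) / (9.46 × 10^7) = 2.11839 × 10^12 m²/s²
v = √(GM/r) = 1.45547 × 10^6 m/s ≈ 1455 km/s

Final answer: 1455 km/s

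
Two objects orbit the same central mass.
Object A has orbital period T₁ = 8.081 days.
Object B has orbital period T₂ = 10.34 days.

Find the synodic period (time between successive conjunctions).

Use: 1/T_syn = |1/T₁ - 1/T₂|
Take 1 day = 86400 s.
T₁ = 8.081 days = 698198 s
T₂ = 10.34 days = 893376 s
1/T₁ = 1.43226 × 10^-6 s⁻¹
1/T₂ = 1.11935 × 10^-6 s⁻¹
|1/T₁ − 1/T₂| = 3.12908 × 10^-7 s⁻¹
T_syn = 1 / |1/T₁ − 1/T₂| = 3.19583 × 10^6 s ≈ 36.99 days

Final answer: T_syn = 36.99 days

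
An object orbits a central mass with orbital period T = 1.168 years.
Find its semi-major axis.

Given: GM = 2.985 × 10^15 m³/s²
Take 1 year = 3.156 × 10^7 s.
T = 1.168 years = 3.68621 × 10^7 s
GM = 2.985 × 10^15 m³/s²
Kepler's third law: a³ = GM T² / (4π²)
T² = 1.35881 × 10^15 s²
a³ = (2.985 × 10^15) × (1.35881 × 10^15) / (4π²) = 1.02741 × 10^29 m³
a = (a³)^(1/3) = 4.68362 × 10^9 m ≈ 4.684 × 10^9 m

Final answer: 4.684 × 10^9 m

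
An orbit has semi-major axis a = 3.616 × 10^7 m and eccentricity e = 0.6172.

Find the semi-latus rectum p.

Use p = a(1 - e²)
a = 3.616 × 10^7 m
e = 0.6172,  e² = 0.380936,  1 − e² = 0.619064
p = a(1 − e²) = 3.616 × 10^7 m × 0.619064 = 2.23854 × 10^7 m ≈ 2.239 × 10^7 m

Final answer: p = 2.239 × 10^7 m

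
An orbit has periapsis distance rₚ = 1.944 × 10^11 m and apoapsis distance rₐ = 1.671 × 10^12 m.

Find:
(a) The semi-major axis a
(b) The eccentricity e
rₚ = 1.944 × 10^11 m
rₐ = 1.671 × 10^12 m
(a) a = (rₚ + rₐ)/2 = 9.327 × 10^11 m ≈ 9.327 × 10^11 m
(b) e = (rₐ − rₚ)/(rₐ + rₚ) = (1.4766 × 10^12) / (1.8654 × 10^12) = 0.791573

Final answer:
(a) a = 9.327 × 10^11 m
(b) e = 0.7916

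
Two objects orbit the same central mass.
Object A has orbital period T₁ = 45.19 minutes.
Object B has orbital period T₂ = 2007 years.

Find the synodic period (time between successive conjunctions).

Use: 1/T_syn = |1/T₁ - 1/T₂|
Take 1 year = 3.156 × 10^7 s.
T₁ = 45.19 minutes = 2711.4 s
T₂ = 2007 years = 6.33409 × 10^10 s
1/T₁ = 0.000368813 s⁻¹
1/T₂ = 1.57876 × 10^-11 s⁻¹
|1/T₁ − 1/T₂| = 0.000368813 s⁻¹
T_syn = 1 / |1/T₁ − 1/T₂| = 2711.4 s ≈ 45.19 minutes

Final answer: T_syn = 45.19 minutes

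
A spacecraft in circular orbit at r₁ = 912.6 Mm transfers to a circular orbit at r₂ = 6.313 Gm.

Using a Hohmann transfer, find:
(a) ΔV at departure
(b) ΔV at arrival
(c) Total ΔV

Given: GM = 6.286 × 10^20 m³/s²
r₁ = 912.6 Mm = 9.126 × 10^8 m
r₂ = 6.313 Gm = 6.313 × 10^9 m
GM = 6.286 × 10^20 m³/s²
Transfer ellipse: a_t = (r₁ + r₂)/2 = 3.6128 × 10^9 m
Circular speed at r₁: v₁ = √(GM/r₁) = 829940 m/s
Transfer speed at r₁ (periapsis): v₁ₜ = √(GM(2/r₁ − 1/a_t)) = 1.09709 × 10^6 m/s
(a) ΔV₁ = v₁ₜ − v₁ = 267151 m/s ≈ 267.2 km/s
Circular speed at r₂: v₂ = √(GM/r₂) = 315551 m/s
Transfer speed at r₂ (apoapsis): v₂ₜ = √(GM(2/r₂ − 1/a_t)) = 158594 m/s
(b) ΔV₂ = v₂ − v₂ₜ = 156957 m/s ≈ 157 km/s
(c) ΔV_total = ΔV₁ + ΔV₂ = 424108 m/s ≈ 424.1 km/s

Final answer:
(a) ΔV₁ = 267.2 km/s
(b) ΔV₂ = 157 km/s
(c) ΔV_total = 424.1 km/s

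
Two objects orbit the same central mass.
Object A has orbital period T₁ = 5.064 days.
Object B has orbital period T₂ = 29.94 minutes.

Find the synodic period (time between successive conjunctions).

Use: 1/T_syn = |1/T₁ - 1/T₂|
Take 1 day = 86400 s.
T₁ = 5.064 days = 437530 s
T₂ = 29.94 minutes = 1796.4 s
1/T₁ = 2.28556 × 10^-6 s⁻¹
1/T₂ = 0.000556669 s⁻¹
|1/T₁ − 1/T₂| = 0.000554383 s⁻¹
T_syn = 1 / |1/T₁ − 1/T₂| = 1803.81 s ≈ 30.06 minutes

Final answer: T_syn = 30.06 minutes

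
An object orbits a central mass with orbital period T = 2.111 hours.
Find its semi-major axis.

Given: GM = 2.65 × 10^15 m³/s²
T = 2.111 hours = 7599.6 s
GM = 2.65 × 10^15 m³/s²
Kepler's third law: a³ = GM T² / (4π²)
T² = 5.77539 × 10^7 s²
a³ = (2.65 × 10^15) × (5.77539 × 10^7) / (4π²) = 3.87675 × 10^21 m³
a = (a³)^(1/3) = 1.57093 × 10^7 m ≈ 15.71 Mm

Final answer: 15.71 Mm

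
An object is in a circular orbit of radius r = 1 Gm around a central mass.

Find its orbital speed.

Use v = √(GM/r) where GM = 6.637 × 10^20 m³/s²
r = 1 Gm = 1 × 10^9 m
GM = 6.637 × 10^20 m³/s²
GM/r = (6.637 × 10^20) / (1 × 10^9) = 6.637 × 10^11 m²/s²
v = √(GM/r) = 814678 m/s ≈ 814.7 km/s

Final answer: 814.7 km/s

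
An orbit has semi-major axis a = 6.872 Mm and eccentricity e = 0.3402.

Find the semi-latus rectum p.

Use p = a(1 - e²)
a = 6.872 Mm = 6.872 × 10^6 m
e = 0.3402,  e² = 0.115736,  1 − e² = 0.884264
p = a(1 − e²) = 6.872 × 10^6 m × 0.884264 = 6.07666 × 10^6 m ≈ 6.077 Mm

Final answer: p = 6.077 Mm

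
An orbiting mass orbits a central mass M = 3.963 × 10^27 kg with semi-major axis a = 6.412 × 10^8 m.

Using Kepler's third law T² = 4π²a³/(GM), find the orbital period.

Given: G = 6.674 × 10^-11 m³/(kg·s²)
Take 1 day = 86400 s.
M = 3.963 × 10^27 kg
GM = G × M = 6.674 × 10^-11 × 3.963 × 10^27 = 2.64491 × 10^17 m³/s²
a = 6.412 × 10^8 m
a³ = 2.63621 × 10^26 m³
T = 2π √(a³/GM) = 2π √((2.63621 × 10^26) / (2.64491 × 10^17)) = 2π × 31570.8 s
T = 198365 s ≈ 2.296 days

Final answer: 2.296 days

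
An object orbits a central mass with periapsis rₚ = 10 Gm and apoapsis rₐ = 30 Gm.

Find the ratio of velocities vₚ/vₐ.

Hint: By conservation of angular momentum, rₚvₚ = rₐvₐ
rₚ = 10 Gm = 1 × 10^10 m
rₐ = 30 Gm = 3 × 10^10 m
rₚvₚ = rₐvₐ  ⇒  vₚ/vₐ = rₐ/rₚ
vₚ/vₐ = (3 × 10^10) / (1 × 10^10) = 3

Final answer: vₚ/vₐ = 3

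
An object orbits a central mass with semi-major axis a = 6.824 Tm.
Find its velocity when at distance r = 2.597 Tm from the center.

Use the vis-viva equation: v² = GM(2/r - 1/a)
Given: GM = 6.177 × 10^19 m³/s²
a = 6.824 Tm = 6.824 × 10^12 m
r = 2.597 Tm = 2.597 × 10^12 m
GM = 6.177 × 10^19 m³/s²
2/r − 1/a = 7.70119 × 10^-13 − 1.46542 × 10^-13 = 6.23578 × 10^-13 m⁻¹
v² = GM (2/r − 1/a) = 3.85184 × 10^7 m²/s²
v = 6206.32 m/s ≈ 6.206 km/s

Final answer: 6.206 km/s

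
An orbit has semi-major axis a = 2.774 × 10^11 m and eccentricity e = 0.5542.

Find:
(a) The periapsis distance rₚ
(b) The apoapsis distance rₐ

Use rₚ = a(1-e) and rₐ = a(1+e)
a = 2.774 × 10^11 m
e = 0.5542:  1 − e = 0.4458,  1 + e = 1.5542
(a) rₚ = a(1 − e) = 2.774 × 10^11 m × 0.4458 = 1.23665 × 10^11 m ≈ 1.237 × 10^11 m
(b) rₐ = a(1 + e) = 2.774 × 10^11 m × 1.5542 = 4.31135 × 10^11 m ≈ 4.311 × 10^11 m

Final answer:
(a) rₚ = 1.237 × 10^11 m
(b) rₐ = 4.311 × 10^11 m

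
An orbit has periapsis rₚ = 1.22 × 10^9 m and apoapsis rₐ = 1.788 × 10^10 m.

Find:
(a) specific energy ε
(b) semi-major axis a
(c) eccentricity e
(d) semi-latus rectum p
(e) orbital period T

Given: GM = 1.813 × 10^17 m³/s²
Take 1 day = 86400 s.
rₚ = 1.22 × 10^9 m
rₐ = 1.788 × 10^10 m
GM = 1.813 × 10^17 m³/s²
a = (rₚ + rₐ)/2 = 9.55 × 10^9 m
e = (rₐ − rₚ)/(rₐ + rₚ) = (1.666 × 10^10) / (1.91 × 10^10) = 0.872251
(a) 2a = 1.91 × 10^10 m;  ε = −GM/(2a) = -9.49215 × 10^6 J/kg ≈ -9.492 MJ/kg
(b) a = 9.55 × 10^9 m ≈ 9.55 × 10^9 m
(c) e = 0.872251 ≈ 0.8723
(d) 1 − e² = 0.239178;  p = a(1 − e²) = 9.55 × 10^9 × 0.239178 = 2.28415 × 10^9 m ≈ 2.284 × 10^9 m
(e) a³ = 8.70984 × 10^29 m³;  T = 2π √(a³/GM) = 2π × 2.19183 × 10^6 s = 1.37717 × 10^7 s ≈ 159.4 days

Final answer:
(a) specific energy ε = -9.492 MJ/kg
(b) semi-major axis a = 9.55 × 10^9 m
(c) eccentricity e = 0.8723
(d) semi-latus rectum p = 2.284 × 10^9 m
(e) orbital period T = 159.4 days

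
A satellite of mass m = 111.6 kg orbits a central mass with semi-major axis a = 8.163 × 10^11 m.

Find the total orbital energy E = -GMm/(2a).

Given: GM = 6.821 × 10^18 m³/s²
a = 8.163 × 10^11 m
GM = 6.821 × 10^18 m³/s²
2a = 1.6326 × 10^12 m
GMm = 6.821 × 10^18 × 111.6 = 7.61224 × 10^20 m³·kg/s²
E = −GMm/(2a) = -4.66265 × 10^8 J ≈ -466.3 MJ

Final answer: -466.3 MJ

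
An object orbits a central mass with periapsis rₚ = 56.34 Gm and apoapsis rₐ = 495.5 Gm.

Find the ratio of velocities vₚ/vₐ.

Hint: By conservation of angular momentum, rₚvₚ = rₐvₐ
rₚ = 56.34 Gm = 5.634 × 10^10 m
rₐ = 495.5 Gm = 4.955 × 10^11 m
rₚvₚ = rₐvₐ  ⇒  vₚ/vₐ = rₐ/rₚ
vₚ/vₐ = (4.955 × 10^11) / (5.634 × 10^10) = 8.79482

Final answer: vₚ/vₐ = 8.795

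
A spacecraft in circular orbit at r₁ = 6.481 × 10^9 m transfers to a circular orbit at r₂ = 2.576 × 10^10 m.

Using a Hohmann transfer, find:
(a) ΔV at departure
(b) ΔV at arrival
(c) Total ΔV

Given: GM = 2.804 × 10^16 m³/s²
r₁ = 6.481 × 10^9 m
r₂ = 2.576 × 10^10 m
GM = 2.804 × 10^16 m³/s²
Transfer ellipse: a_t = (r₁ + r₂)/2 = 1.61205 × 10^10 m
Circular speed at r₁: v₁ = √(GM/r₁) = 2080.02 m/s
Transfer speed at r₁ (periapsis): v₁ₜ = √(GM(2/r₁ − 1/a_t)) = 2629.37 m/s
(a) ΔV₁ = v₁ₜ − v₁ = 549.347 m/s ≈ 549.3 m/s
Circular speed at r₂: v₂ = √(GM/r₂) = 1043.32 m/s
Transfer speed at r₂ (apoapsis): v₂ₜ = √(GM(2/r₂ − 1/a_t)) = 661.527 m/s
(b) ΔV₂ = v₂ − v₂ₜ = 381.789 m/s ≈ 381.8 m/s
(c) ΔV_total = ΔV₁ + ΔV₂ = 931.137 m/s ≈ 931.1 m/s

Final answer:
(a) ΔV₁ = 549.3 m/s
(b) ΔV₂ = 381.8 m/s
(c) ΔV_total = 931.1 m/s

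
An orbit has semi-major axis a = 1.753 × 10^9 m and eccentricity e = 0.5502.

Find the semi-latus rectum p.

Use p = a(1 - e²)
a = 1.753 × 10^9 m
e = 0.5502,  e² = 0.30272,  1 − e² = 0.69728
p = a(1 − e²) = 1.753 × 10^9 m × 0.69728 = 1.22233 × 10^9 m ≈ 1.222 × 10^9 m

Final answer: p = 1.222 × 10^9 m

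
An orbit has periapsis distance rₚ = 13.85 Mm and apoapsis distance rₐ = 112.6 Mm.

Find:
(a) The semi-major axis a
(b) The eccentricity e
rₚ = 13.85 Mm = 1.385 × 10^7 m
rₐ = 112.6 Mm = 1.126 × 10^8 m
(a) a = (rₚ + rₐ)/2 = 6.3225 × 10^7 m ≈ 63.23 Mm
(b) e = (rₐ − rₚ)/(rₐ + rₚ) = (9.875 × 10^7) / (1.2645 × 10^8) = 0.780941

Final answer:
(a) a = 63.23 Mm
(b) e = 0.7809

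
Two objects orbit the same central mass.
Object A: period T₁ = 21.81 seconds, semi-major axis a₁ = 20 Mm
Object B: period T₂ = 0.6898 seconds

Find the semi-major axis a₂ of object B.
T₁ = 21.81 seconds
T₂ = 0.6898 seconds
a₁ = 20 Mm = 2 × 10^7 m
Kepler's third law: (T₂/T₁)² = (a₂/a₁)³  ⇒  a₂ = a₁ (T₂/T₁)^(2/3)
T₂/T₁ = 0.0316277
(T₂/T₁)^(2/3) = 0.10001
a₂ = 2 × 10^7 m × 0.10001 = 2.00021 × 10^6 m ≈ 2 Mm

Final answer: a₂ = 2 Mm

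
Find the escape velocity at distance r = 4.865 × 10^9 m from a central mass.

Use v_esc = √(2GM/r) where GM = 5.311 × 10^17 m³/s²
r = 4.865 × 10^9 m
GM = 5.311 × 10^17 m³/s²
2GM/r = 2 × (5.311 × 10^17) / (4.865 × 10^9) = 2.18335 × 10^8 m²/s²
v_esc = √(2GM/r) = 14776.2 m/s ≈ 14.78 km/s

Final answer: 14.78 km/s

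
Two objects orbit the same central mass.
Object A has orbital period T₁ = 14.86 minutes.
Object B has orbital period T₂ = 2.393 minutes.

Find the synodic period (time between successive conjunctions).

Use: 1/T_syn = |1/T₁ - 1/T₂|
T₁ = 14.86 minutes = 891.6 s
T₂ = 2.393 minutes = 143.58 s
1/T₁ = 0.00112158 s⁻¹
1/T₂ = 0.00696476 s⁻¹
|1/T₁ − 1/T₂| = 0.00584318 s⁻¹
T_syn = 1 / |1/T₁ − 1/T₂| = 171.14 s ≈ 2.852 minutes

Final answer: T_syn = 2.852 minutes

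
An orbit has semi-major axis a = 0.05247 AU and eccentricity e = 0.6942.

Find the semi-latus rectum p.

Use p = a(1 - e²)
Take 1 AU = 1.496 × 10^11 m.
a = 0.05247 AU = 7.84951 × 10^9 m
e = 0.6942,  e² = 0.481914,  1 − e² = 0.518086
p = a(1 − e²) = 7.84951 × 10^9 m × 0.518086 = 4.06673 × 10^9 m ≈ 0.02718 AU

Final answer: p = 0.02718 AU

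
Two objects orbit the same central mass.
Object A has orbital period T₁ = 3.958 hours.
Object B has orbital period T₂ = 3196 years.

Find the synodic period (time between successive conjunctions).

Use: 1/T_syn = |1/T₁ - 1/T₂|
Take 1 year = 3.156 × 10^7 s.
T₁ = 3.958 hours = 14248.8 s
T₂ = 3196 years = 1.00866 × 10^11 s
1/T₁ = 7.01813 × 10^-5 s⁻¹
1/T₂ = 9.91417 × 10^-12 s⁻¹
|1/T₁ − 1/T₂| = 7.01813 × 10^-5 s⁻¹
T_syn = 1 / |1/T₁ − 1/T₂| = 14248.8 s ≈ 3.958 hours

Final answer: T_syn = 3.958 hours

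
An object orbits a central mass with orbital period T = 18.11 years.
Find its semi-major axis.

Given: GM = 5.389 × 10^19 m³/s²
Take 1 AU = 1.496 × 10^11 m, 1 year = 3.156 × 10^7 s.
T = 18.11 years = 5.71552 × 10^8 s
GM = 5.389 × 10^19 m³/s²
Kepler's third law: a³ = GM T² / (4π²)
T² = 3.26671 × 10^17 s²
a³ = (5.389 × 10^19) × (3.26671 × 10^17) / (4π²) = 4.45922 × 10^35 m³
a = (a³)^(1/3) = 7.63988 × 10^11 m ≈ 5.107 AU

Final answer: 5.107 AU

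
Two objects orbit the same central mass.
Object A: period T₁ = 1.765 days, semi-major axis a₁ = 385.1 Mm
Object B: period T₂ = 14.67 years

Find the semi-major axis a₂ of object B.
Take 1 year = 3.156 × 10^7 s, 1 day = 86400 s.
T₁ = 1.765 days = 152496 s
T₂ = 14.67 years = 4.62985 × 10^8 s
a₁ = 385.1 Mm = 3.851 × 10^8 m
Kepler's third law: (T₂/T₁)² = (a₂/a₁)³  ⇒  a₂ = a₁ (T₂/T₁)^(2/3)
T₂/T₁ = 3036.05
(T₂/T₁)^(2/3) = 209.671
a₂ = 3.851 × 10^8 m × 209.671 = 8.07444 × 10^10 m ≈ 80.74 Gm

Final answer: a₂ = 80.74 Gm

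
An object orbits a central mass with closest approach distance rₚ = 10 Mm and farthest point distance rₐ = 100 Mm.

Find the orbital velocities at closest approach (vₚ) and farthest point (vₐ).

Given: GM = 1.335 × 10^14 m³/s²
rₚ = 10 Mm = 1 × 10^7 m
rₐ = 100 Mm = 1 × 10^8 m
GM = 1.335 × 10^14 m³/s²
a = (rₚ + rₐ)/2 = 5.5 × 10^7 m
Vis-viva: v² = GM (2/r − 1/a)
vₚ² = 1.335 × 10^14 × (2 × 10^-7 − 1.81818 × 10^-8) = 2.42727 × 10^7 m²/s²
vₚ = 4926.74 m/s ≈ 4.927 km/s
vₐ² = 1.335 × 10^14 × (2 × 10^-8 − 1.81818 × 10^-8) = 242727 m²/s²
vₐ = 492.674 m/s ≈ 492.7 m/s

Final answer: vₚ = 4.927 km/s, vₐ = 492.7 m/s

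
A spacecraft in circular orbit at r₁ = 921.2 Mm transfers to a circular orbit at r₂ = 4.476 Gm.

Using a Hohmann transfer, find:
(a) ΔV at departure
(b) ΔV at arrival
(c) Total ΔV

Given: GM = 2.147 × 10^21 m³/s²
r₁ = 921.2 Mm = 9.212 × 10^8 m
r₂ = 4.476 Gm = 4.476 × 10^9 m
GM = 2.147 × 10^21 m³/s²
Transfer ellipse: a_t = (r₁ + r₂)/2 = 2.6986 × 10^9 m
Circular speed at r₁: v₁ = √(GM/r₁) = 1.52665 × 10^6 m/s
Transfer speed at r₁ (periapsis): v₁ₜ = √(GM(2/r₁ − 1/a_t)) = 1.96614 × 10^6 m/s
(a) ΔV₁ = v₁ₜ − v₁ = 439493 m/s ≈ 439.5 km/s
Circular speed at r₂: v₂ = √(GM/r₂) = 692582 m/s
Transfer speed at r₂ (apoapsis): v₂ₜ = √(GM(2/r₂ − 1/a_t)) = 404649 m/s
(b) ΔV₂ = v₂ − v₂ₜ = 287932 m/s ≈ 287.9 km/s
(c) ΔV_total = ΔV₁ + ΔV₂ = 727426 m/s ≈ 727.4 km/s

Final answer:
(a) ΔV₁ = 439.5 km/s
(b) ΔV₂ = 287.9 km/s
(c) ΔV_total = 727.4 km/s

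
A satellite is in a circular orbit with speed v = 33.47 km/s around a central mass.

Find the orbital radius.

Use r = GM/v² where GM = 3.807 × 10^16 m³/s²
v = 33.47 km/s = 33470 m/s
GM = 3.807 × 10^16 m³/s²
v² = 1.12024 × 10^9 m²/s²
r = GM/v² = (3.807 × 10^16) / (1.12024 × 10^9) = 3.39838 × 10^7 m ≈ 33.98 Mm

Final answer: 33.98 Mm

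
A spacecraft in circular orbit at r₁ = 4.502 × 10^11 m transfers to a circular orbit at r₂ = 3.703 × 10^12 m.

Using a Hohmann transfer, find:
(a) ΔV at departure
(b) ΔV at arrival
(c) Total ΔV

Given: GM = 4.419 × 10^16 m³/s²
r₁ = 4.502 × 10^11 m
r₂ = 3.703 × 10^12 m
GM = 4.419 × 10^16 m³/s²
Transfer ellipse: a_t = (r₁ + r₂)/2 = 2.0766 × 10^12 m
Circular speed at r₁: v₁ = √(GM/r₁) = 313.299 m/s
Transfer speed at r₁ (periapsis): v₁ₜ = √(GM(2/r₁ − 1/a_t)) = 418.369 m/s
(a) ΔV₁ = v₁ₜ − v₁ = 105.07 m/s ≈ 105.1 m/s
Circular speed at r₂: v₂ = √(GM/r₂) = 109.241 m/s
Transfer speed at r₂ (apoapsis): v₂ₜ = √(GM(2/r₂ − 1/a_t)) = 50.8641 m/s
(b) ΔV₂ = v₂ − v₂ₜ = 58.3768 m/s ≈ 58.38 m/s
(c) ΔV_total = ΔV₁ + ΔV₂ = 163.447 m/s ≈ 163.4 m/s

Final answer:
(a) ΔV₁ = 105.1 m/s
(b) ΔV₂ = 58.38 m/s
(c) ΔV_total = 163.4 m/s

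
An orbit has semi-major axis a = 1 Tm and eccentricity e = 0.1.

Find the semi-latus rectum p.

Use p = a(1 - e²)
a = 1 Tm = 1 × 10^12 m
e = 0.1,  e² = 0.01,  1 − e² = 0.99
p = a(1 − e²) = 1 × 10^12 m × 0.99 = 9.9 × 10^11 m ≈ 990 Gm

Final answer: p = 990 Gm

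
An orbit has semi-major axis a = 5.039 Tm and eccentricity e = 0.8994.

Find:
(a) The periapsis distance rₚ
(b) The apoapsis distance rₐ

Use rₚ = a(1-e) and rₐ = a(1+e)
a = 5.039 Tm = 5.039 × 10^12 m
e = 0.8994:  1 − e = 0.1006,  1 + e = 1.8994
(a) rₚ = a(1 − e) = 5.039 × 10^12 m × 0.1006 = 5.06923 × 10^11 m ≈ 506.9 Gm
(b) rₐ = a(1 + e) = 5.039 × 10^12 m × 1.8994 = 9.57108 × 10^12 m ≈ 9.571 Tm

Final answer:
(a) rₚ = 506.9 Gm
(b) rₐ = 9.571 Tm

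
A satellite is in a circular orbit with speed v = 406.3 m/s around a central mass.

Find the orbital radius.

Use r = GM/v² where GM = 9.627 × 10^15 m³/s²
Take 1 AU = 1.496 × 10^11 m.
v = 406.3 m/s
GM = 9.627 × 10^15 m³/s²
v² = 165080 m²/s²
r = GM/v² = (9.627 × 10^15) / 165080 = 5.83173 × 10^10 m ≈ 0.3898 AU

Final answer: 0.3898 AU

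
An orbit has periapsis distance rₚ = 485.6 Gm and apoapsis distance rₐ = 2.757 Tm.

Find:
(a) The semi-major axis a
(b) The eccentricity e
rₚ = 485.6 Gm = 4.856 × 10^11 m
rₐ = 2.757 Tm = 2.757 × 10^12 m
(a) a = (rₚ + rₐ)/2 = 1.6213 × 10^12 m ≈ 1.621 Tm
(b) e = (rₐ − rₚ)/(rₐ + rₚ) = (2.2714 × 10^12) / (3.2426 × 10^12) = 0.700487

Final answer:
(a) a = 1.621 Tm
(b) e = 0.7005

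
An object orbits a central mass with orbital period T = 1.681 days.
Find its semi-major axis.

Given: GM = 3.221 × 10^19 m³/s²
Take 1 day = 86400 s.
T = 1.681 days = 145238 s
GM = 3.221 × 10^19 m³/s²
Kepler's third law: a³ = GM T² / (4π²)
T² = 2.10942 × 10^10 s²
a³ = (3.221 × 10^19) × (2.10942 × 10^10) / (4π²) = 1.72105 × 10^28 m³
a = (a³)^(1/3) = 2.58185 × 10^9 m ≈ 2.582 Gm

Final answer: 2.582 Gm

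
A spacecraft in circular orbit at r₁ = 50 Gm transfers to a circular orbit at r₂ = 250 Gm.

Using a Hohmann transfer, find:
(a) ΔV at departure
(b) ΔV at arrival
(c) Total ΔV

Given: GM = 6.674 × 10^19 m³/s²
r₁ = 50 Gm = 5 × 10^10 m
r₂ = 250 Gm = 2.5 × 10^11 m
GM = 6.674 × 10^19 m³/s²
Transfer ellipse: a_t = (r₁ + r₂)/2 = 1.5 × 10^11 m
Circular speed at r₁: v₁ = √(GM/r₁) = 36534.9 m/s
Transfer speed at r₁ (periapsis): v₁ₜ = √(GM(2/r₁ − 1/a_t)) = 47166.4 m/s
(a) ΔV₁ = v₁ₜ − v₁ = 10631.5 m/s ≈ 10.63 km/s
Circular speed at r₂: v₂ = √(GM/r₂) = 16338.9 m/s
Transfer speed at r₂ (apoapsis): v₂ₜ = √(GM(2/r₂ − 1/a_t)) = 9433.27 m/s
(b) ΔV₂ = v₂ − v₂ₜ = 6905.64 m/s ≈ 6.906 km/s
(c) ΔV_total = ΔV₁ + ΔV₂ = 17537.1 m/s ≈ 17.54 km/s

Final answer:
(a) ΔV₁ = 10.63 km/s
(b) ΔV₂ = 6.906 km/s
(c) ΔV_total = 17.54 km/s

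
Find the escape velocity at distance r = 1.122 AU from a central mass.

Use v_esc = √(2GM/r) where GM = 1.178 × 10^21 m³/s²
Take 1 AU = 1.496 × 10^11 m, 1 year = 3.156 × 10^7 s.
r = 1.122 AU = 1.67851 × 10^11 m
GM = 1.178 × 10^21 m³/s²
2GM/r = 2 × (1.178 × 10^21) / (1.67851 × 10^11) = 1.40362 × 10^10 m²/s²
v_esc = √(2GM/r) = 118475 m/s ≈ 24.99 AU/year

Final answer: 24.99 AU/year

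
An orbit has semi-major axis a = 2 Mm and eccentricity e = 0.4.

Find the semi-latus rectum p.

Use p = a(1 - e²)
a = 2 Mm = 2 × 10^6 m
e = 0.4,  e² = 0.16,  1 − e² = 0.84
p = a(1 − e²) = 2 × 10^6 m × 0.84 = 1.68 × 10^6 m ≈ 1.68 Mm

Final answer: p = 1.68 Mm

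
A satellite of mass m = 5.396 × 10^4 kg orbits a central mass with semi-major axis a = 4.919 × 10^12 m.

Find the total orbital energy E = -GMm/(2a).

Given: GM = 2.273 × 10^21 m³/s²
a = 4.919 × 10^12 m
GM = 2.273 × 10^21 m³/s²
2a = 9.838 × 10^12 m
GMm = 2.273 × 10^21 × 53960 = 1.22651 × 10^26 m³·kg/s²
E = −GMm/(2a) = -1.24671 × 10^13 J ≈ -12.47 TJ

Final answer: -12.47 TJ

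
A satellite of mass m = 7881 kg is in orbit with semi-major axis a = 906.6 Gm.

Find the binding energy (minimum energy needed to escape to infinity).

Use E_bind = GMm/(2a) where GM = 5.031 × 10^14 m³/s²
a = 906.6 Gm = 9.066 × 10^11 m
GM = 5.031 × 10^14 m³/s²
m = 7881 kg
GMm = 5.031 × 10^14 × 7881 = 3.96493 × 10^18 m³·kg/s²
2a = 1.8132 × 10^12 m
E_bind = GMm/(2a) = 2.1867 × 10^6 J ≈ 2.187 MJ

Final answer: 2.187 MJ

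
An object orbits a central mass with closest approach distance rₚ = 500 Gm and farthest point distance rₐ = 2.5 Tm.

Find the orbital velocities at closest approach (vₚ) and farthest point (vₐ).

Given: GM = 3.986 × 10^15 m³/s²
rₚ = 500 Gm = 5 × 10^11 m
rₐ = 2.5 Tm = 2.5 × 10^12 m
GM = 3.986 × 10^15 m³/s²
a = (rₚ + rₐ)/2 = 1.5 × 10^12 m
Vis-viva: v² = GM (2/r − 1/a)
vₚ² = 3.986 × 10^15 × (4 × 10^-12 − 6.66667 × 10^-13) = 13286.7 m²/s²
vₚ = 115.268 m/s ≈ 115.3 m/s
vₐ² = 3.986 × 10^15 × (8 × 10^-13 − 6.66667 × 10^-13) = 531.467 m²/s²
vₐ = 23.0536 m/s ≈ 23.05 m/s

Final answer: vₚ = 115.3 m/s, vₐ = 23.05 m/s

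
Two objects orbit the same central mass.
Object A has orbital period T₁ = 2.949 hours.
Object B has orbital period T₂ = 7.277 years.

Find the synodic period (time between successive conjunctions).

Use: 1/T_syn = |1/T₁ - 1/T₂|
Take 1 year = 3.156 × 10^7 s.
T₁ = 2.949 hours = 10616.4 s
T₂ = 7.277 years = 2.29662 × 10^8 s
1/T₁ = 9.41939 × 10^-5 s⁻¹
1/T₂ = 4.35422 × 10^-9 s⁻¹
|1/T₁ − 1/T₂| = 9.41895 × 10^-5 s⁻¹
T_syn = 1 / |1/T₁ − 1/T₂| = 10616.9 s ≈ 2.949 hours

Final answer: T_syn = 2.949 hours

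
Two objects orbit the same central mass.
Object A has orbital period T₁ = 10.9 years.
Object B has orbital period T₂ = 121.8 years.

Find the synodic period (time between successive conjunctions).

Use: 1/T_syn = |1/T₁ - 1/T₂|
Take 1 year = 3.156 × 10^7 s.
T₁ = 10.9 years = 3.44004 × 10^8 s
T₂ = 121.8 years = 3.84401 × 10^9 s
1/T₁ = 2.90694 × 10^-9 s⁻¹
1/T₂ = 2.60145 × 10^-10 s⁻¹
|1/T₁ − 1/T₂| = 2.6468 × 10^-9 s⁻¹
T_syn = 1 / |1/T₁ − 1/T₂| = 3.77815 × 10^8 s ≈ 11.97 years

Final answer: T_syn = 11.97 years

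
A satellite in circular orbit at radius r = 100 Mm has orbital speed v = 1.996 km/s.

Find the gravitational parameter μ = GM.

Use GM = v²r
r = 100 Mm = 1 × 10^8 m
v = 1.996 km/s = 1996 m/s
v² = 3.98402 × 10^6 m²/s²
GM = v²r = 3.98402 × 10^6 × 1 × 10^8 = 3.98402 × 10^14 m³/s²
GM ≈ 3.984 × 10^14 m³/s²

Final answer: GM = 3.984 × 10^14 m³/s²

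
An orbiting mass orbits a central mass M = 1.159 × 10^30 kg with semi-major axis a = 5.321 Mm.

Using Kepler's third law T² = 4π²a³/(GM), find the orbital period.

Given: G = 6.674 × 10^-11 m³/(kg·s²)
M = 1.159 × 10^30 kg
GM = G × M = 6.674 × 10^-11 × 1.159 × 10^30 = 7.73517 × 10^19 m³/s²
a = 5.321 Mm = 5.321 × 10^6 m
a³ = 1.50654 × 10^20 m³
T = 2π √(a³/GM) = 2π √((1.50654 × 10^20) / (7.73517 × 10^19)) = 2π × 1.39558 s
T = 8.76869 s ≈ 8.769 seconds

Final answer: 8.769 seconds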